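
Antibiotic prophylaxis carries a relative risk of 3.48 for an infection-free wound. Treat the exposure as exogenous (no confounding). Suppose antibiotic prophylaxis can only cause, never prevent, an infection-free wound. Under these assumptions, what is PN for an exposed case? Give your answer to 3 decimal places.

PN ≈ 0.713

Under exogeneity and monotonicity, PN = (RR − 1) / RR = 1 − 1/RR.
PN = (3.48 − 1) / 3.48 = 2.48 / 3.48 ≈ 0.7126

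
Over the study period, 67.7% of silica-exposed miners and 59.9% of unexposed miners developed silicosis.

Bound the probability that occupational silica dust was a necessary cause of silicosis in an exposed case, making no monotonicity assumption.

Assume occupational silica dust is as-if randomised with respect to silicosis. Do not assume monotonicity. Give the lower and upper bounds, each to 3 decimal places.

p₁ = 0.677, p₀ = 0.599.
Under exogeneity alone the bounds on PN are max{0,(p₁−p₀)/p₁} ≤ PN ≤ min{1,(1−p₀)/p₁}.
  lower = (p₁ − p₀)/p₁ = 0.078 / 0.677 ≈ 0.1152
  upper = min{1, (1 − p₀)/p₁} = 0.401 / 0.677 ≈ 0.5923

0.115 ≤ PN ≤ 0.592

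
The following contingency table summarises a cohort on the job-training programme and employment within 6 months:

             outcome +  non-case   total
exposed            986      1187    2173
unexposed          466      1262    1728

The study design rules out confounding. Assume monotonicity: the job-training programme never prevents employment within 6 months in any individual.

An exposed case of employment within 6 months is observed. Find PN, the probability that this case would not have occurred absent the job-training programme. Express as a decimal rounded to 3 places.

PN ≈ 0.406

p₁ = P(outcome | exposed) = 986/2173 = 0.45375
p₀ = P(outcome | unexposed) = 466/1728 = 0.26968
Under exogeneity and monotonicity, PN = (p₁ − p₀)/p₁.
PN = (0.45375 − 0.26968) / 0.45375 ≈ 0.4057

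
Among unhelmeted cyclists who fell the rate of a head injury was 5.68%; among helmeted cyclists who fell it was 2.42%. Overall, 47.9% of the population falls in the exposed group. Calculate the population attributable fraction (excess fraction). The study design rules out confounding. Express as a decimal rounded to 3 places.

p₁ = 0.0568, p₀ = 0.0242.
Overall risk P(Y=1) = π·p₁ + (1−π)·p₀ = 0.479×0.0568 + 0.521×0.0242 = 0.039815.
Under exogeneity, PAF = [P(Y=1) − p₀] / P(Y=1).
PAF = (0.039815 − 0.0242) / 0.039815 ≈ 0.3922

PAF ≈ 0.392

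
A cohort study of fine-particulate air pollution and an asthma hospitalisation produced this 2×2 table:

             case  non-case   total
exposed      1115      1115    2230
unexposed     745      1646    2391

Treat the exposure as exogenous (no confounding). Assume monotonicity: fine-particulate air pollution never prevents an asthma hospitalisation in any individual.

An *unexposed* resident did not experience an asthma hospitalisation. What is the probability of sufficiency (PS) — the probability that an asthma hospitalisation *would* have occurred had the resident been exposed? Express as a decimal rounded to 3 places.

PS ≈ 0.274

p₁ = P(outcome | exposed) = 1115/2230 = 0.5
p₀ = P(outcome | unexposed) = 745/2391 = 0.31159
Under exogeneity and monotonicity, PS = (p₁ − p₀)/(1 − p₀).
PS = (0.5 − 0.31159) / 0.68841 ≈ 0.2737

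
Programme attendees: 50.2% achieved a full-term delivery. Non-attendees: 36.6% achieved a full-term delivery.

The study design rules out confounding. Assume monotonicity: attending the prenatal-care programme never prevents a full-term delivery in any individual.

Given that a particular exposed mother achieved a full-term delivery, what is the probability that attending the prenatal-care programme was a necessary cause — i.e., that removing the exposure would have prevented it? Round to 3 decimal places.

PN ≈ 0.271

p₁ = 0.502, p₀ = 0.366.
Under exogeneity and monotonicity, PN = (p₁ − p₀) / p₁.
PN = (0.502 − 0.366) / 0.502 = 0.136 / 0.502 ≈ 0.2709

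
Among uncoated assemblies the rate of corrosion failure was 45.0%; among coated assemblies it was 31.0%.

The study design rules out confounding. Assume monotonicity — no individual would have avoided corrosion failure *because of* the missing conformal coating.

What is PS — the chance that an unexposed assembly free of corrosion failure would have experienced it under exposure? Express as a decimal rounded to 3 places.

p₁ = 0.45, p₀ = 0.31.
Under exogeneity and monotonicity, PS = (p₁ − p₀) / (1 − p₀).
PS = (0.45 − 0.31) / (1 − 0.31) = 0.14 / 0.69 ≈ 0.2029

PS ≈ 0.203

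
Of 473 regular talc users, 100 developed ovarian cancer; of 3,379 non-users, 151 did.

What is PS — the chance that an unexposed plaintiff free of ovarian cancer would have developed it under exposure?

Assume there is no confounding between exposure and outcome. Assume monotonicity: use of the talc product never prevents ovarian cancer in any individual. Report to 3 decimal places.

p₁ = P(outcome | exposed) = 100/473 = 0.21142
p₀ = P(outcome | unexposed) = 151/3379 = 0.044688
Under exogeneity and monotonicity, PS = (p₁ − p₀) / (1 − p₀).
PS = (0.21142 − 0.044688) / (1 − 0.044688) = 0.16673 / 0.95531 ≈ 0.1745

PS ≈ 0.175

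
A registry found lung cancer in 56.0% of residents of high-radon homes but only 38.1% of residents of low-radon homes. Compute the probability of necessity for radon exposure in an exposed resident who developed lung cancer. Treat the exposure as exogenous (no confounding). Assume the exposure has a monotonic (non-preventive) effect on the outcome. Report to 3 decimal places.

PN ≈ 0.320

p₁ = 0.56, p₀ = 0.381.
Under exogeneity and monotonicity, PN = (p₁ − p₀) / p₁.
PN = (0.56 − 0.381) / 0.56 = 0.179 / 0.56 ≈ 0.3196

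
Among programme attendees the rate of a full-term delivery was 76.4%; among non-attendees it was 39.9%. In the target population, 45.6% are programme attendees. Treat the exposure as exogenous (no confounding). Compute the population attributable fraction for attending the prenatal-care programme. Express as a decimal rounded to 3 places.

p₁ = 0.764, p₀ = 0.399.
Overall risk P(Y=1) = π·p₁ + (1−π)·p₀ = 0.456×0.764 + 0.544×0.399 = 0.56544.
Under exogeneity, PAF = [P(Y=1) − p₀] / P(Y=1).
PAF = (0.56544 − 0.399) / 0.56544 ≈ 0.2944

PAF ≈ 0.294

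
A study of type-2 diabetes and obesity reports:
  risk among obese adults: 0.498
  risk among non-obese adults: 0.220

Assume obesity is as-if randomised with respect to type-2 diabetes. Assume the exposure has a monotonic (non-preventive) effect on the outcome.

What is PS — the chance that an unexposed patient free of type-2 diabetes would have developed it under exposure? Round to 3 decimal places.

Let p₁ = 0.498, p₀ = 0.22.
Under exogeneity and monotonicity, PS = (p₁ − p₀) / (1 − p₀).
PS = (0.498 − 0.22) / (1 − 0.22) = 0.278 / 0.78 ≈ 0.3564

PS ≈ 0.356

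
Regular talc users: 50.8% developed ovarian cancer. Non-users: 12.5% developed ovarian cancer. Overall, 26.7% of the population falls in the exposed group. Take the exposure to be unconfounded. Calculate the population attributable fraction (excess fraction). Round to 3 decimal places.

p₁ = 0.508, p₀ = 0.125.
Overall risk P(Y=1) = π·p₁ + (1−π)·p₀ = 0.267×0.508 + 0.733×0.125 = 0.22726.
Under exogeneity, PAF = [P(Y=1) − p₀] / P(Y=1).
PAF = (0.22726 − 0.125) / 0.22726 ≈ 0.4500

PAF ≈ 0.450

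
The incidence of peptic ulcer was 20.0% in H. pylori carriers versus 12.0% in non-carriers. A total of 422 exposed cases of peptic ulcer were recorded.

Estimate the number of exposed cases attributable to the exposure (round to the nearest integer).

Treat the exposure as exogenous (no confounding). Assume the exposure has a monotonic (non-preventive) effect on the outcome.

p₁ = 0.2, p₀ = 0.12.
PN = (p₁ − p₀)/p₁ = (0.2 − 0.12) / 0.2 ≈ 0.40000.
Attributable cases ≈ PN × (exposed cases) = 0.40000 × 422 ≈ 168.80.

about 169 cases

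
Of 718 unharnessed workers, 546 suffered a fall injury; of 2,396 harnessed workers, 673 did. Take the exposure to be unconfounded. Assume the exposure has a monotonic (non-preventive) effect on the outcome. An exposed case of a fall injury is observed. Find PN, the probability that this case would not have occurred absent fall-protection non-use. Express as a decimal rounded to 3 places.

PN ≈ 0.631

p₁ = P(outcome | exposed) = 546/718 = 0.76045
p₀ = P(outcome | unexposed) = 673/2396 = 0.28088
Under exogeneity and monotonicity, PN = (p₁ − p₀) / p₁.
PN = (0.76045 − 0.28088) / 0.76045 = 0.47956 / 0.76045 ≈ 0.6306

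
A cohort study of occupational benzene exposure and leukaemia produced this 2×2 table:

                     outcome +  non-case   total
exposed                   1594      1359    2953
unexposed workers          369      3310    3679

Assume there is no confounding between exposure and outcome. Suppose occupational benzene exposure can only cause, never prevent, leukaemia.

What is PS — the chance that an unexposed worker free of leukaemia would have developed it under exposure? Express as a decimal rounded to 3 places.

PS ≈ 0.488

p₁ = P(outcome | exposed) = 1594/2953 = 0.53979
p₀ = P(outcome | unexposed) = 369/3679 = 0.1003
Under exogeneity and monotonicity, PS = (p₁ − p₀)/(1 − p₀).
PS = (0.53979 − 0.1003) / 0.8997 ≈ 0.4885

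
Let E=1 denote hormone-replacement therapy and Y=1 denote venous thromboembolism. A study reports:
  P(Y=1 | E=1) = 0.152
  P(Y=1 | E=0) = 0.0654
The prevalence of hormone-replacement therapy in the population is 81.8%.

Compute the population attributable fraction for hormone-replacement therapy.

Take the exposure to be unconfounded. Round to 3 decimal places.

Let p₁ = 0.152, p₀ = 0.0654.
Overall risk P(Y=1) = π·p₁ + (1−π)·p₀ = 0.818×0.152 + 0.182×0.0654 = 0.13624.
Under exogeneity, PAF = [P(Y=1) − p₀] / P(Y=1).
PAF = (0.13624 − 0.0654) / 0.13624 ≈ 0.5200

PAF ≈ 0.520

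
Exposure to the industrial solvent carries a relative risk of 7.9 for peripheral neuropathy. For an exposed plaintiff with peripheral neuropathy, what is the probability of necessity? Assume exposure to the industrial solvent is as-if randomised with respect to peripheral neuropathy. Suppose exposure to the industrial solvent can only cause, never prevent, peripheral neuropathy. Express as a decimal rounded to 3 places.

Under exogeneity and monotonicity, PN = (RR − 1) / RR = 1 − 1/RR.
PN = (7.9 − 1) / 7.9 = 6.9 / 7.9 ≈ 0.8734

PN ≈ 0.873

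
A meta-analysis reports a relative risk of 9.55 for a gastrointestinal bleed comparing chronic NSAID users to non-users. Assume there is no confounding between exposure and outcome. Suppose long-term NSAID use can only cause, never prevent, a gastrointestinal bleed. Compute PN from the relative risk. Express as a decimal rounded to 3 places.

Under exogeneity and monotonicity, PN = (RR − 1) / RR = 1 − 1/RR.
PN = (9.55 − 1) / 9.55 = 8.55 / 9.55 ≈ 0.8953

PN ≈ 0.895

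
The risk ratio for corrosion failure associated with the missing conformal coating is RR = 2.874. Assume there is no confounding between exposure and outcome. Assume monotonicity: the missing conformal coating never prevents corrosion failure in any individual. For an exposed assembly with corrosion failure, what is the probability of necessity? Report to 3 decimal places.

Under exogeneity and monotonicity, PN = (RR − 1) / RR = 1 − 1/RR.
PN = (2.874 − 1) / 2.874 = 1.874 / 2.874 ≈ 0.6521

PN ≈ 0.652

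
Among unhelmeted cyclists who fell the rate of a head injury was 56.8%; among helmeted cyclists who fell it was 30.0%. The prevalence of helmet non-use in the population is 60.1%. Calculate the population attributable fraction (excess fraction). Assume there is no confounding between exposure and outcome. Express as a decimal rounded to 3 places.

p₁ = 0.568, p₀ = 0.3.
Overall risk P(Y=1) = π·p₁ + (1−π)·p₀ = 0.601×0.568 + 0.399×0.3 = 0.46107.
Under exogeneity, PAF = [P(Y=1) − p₀] / P(Y=1).
PAF = (0.46107 − 0.3) / 0.46107 ≈ 0.3493

PAF ≈ 0.349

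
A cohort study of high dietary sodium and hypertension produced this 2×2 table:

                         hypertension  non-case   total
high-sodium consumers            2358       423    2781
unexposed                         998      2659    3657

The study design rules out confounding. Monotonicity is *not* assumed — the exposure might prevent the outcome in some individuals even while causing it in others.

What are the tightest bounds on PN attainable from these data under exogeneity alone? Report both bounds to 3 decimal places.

p₁ = P(outcome | exposed) = 2358/2781 = 0.8479
p₀ = P(outcome | unexposed) = 998/3657 = 0.2729
Under exogeneity alone the bounds on PN are max{0,(p₁−p₀)/p₁} ≤ PN ≤ min{1,(1−p₀)/p₁}.
  lower = (p₁ − p₀)/p₁ = 0.575 / 0.8479 ≈ 0.6781
  upper = min{1, (1 − p₀)/p₁} = 0.7271 / 0.8479 ≈ 0.8575

0.678 ≤ PN ≤ 0.858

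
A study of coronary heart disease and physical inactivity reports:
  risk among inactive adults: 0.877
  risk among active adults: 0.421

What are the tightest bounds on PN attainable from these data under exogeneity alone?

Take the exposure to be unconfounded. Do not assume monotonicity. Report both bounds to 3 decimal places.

0.520 ≤ PN ≤ 0.660

Let p₁ = 0.877, p₀ = 0.421.
Under exogeneity alone the bounds on PN are max{0,(p₁−p₀)/p₁} ≤ PN ≤ min{1,(1−p₀)/p₁}.
  lower = (p₁ − p₀)/p₁ = 0.456 / 0.877 ≈ 0.5200
  upper = min{1, (1 − p₀)/p₁} = 0.579 / 0.877 ≈ 0.6602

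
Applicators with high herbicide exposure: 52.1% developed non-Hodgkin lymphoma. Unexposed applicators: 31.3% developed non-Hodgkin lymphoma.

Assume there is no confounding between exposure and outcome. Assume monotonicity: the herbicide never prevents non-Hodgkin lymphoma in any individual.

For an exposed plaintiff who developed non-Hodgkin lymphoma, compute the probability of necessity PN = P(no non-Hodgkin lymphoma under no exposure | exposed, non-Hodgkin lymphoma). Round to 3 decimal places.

p₁ = 0.521, p₀ = 0.313.
Under exogeneity and monotonicity, PN = (p₁ − p₀) / p₁.
PN = (0.521 − 0.313) / 0.521 = 0.208 / 0.521 ≈ 0.3992

PN ≈ 0.399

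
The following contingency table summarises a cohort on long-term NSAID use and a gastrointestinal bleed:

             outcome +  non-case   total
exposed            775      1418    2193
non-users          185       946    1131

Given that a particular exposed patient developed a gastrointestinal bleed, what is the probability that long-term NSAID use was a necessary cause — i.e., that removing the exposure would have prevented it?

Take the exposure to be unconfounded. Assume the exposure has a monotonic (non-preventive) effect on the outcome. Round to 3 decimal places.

PN ≈ 0.537

p₁ = P(outcome | exposed) = 775/2193 = 0.3534
p₀ = P(outcome | unexposed) = 185/1131 = 0.16357
Under exogeneity and monotonicity, PN = (p₁ − p₀)/p₁.
PN = (0.3534 − 0.16357) / 0.3534 ≈ 0.5371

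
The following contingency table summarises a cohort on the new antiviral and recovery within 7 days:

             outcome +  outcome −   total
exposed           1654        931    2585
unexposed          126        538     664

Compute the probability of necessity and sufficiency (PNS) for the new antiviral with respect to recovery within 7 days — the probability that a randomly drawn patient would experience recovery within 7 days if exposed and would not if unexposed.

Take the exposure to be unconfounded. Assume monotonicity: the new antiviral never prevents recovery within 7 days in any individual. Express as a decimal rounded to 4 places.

PNS ≈ 0.4501

p₁ = P(outcome | exposed) = 1654/2585 = 0.63985
p₀ = P(outcome | unexposed) = 126/664 = 0.18976
Under exogeneity and monotonicity, PNS = p₁ − p₀.
PNS = 0.63985 − 0.18976 = 0.45009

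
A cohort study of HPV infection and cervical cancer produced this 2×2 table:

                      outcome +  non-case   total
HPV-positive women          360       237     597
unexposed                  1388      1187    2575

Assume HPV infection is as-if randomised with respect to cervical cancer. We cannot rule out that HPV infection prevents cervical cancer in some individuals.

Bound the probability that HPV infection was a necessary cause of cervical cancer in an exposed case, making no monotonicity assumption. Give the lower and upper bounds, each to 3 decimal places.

0.106 ≤ PN ≤ 0.764

p₁ = P(outcome | exposed) = 360/597 = 0.60302
p₀ = P(outcome | unexposed) = 1388/2575 = 0.53903
Under exogeneity alone the bounds on PN are max{0,(p₁−p₀)/p₁} ≤ PN ≤ min{1,(1−p₀)/p₁}.
  lower = (p₁ − p₀)/p₁ = 0.063986 / 0.60302 ≈ 0.1061
  upper = min{1, (1 − p₀)/p₁} = 0.46097 / 0.60302 ≈ 0.7644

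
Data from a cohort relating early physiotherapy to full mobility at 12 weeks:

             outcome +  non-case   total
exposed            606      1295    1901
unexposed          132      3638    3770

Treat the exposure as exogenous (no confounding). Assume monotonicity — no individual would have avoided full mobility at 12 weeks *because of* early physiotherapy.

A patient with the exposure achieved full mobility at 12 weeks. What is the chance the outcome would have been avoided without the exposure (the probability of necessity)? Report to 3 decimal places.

PN ≈ 0.890

p₁ = P(outcome | exposed) = 606/1901 = 0.31878
p₀ = P(outcome | unexposed) = 132/3770 = 0.035013
Under exogeneity and monotonicity, PN = (p₁ − p₀) / p₁.
PN = (0.31878 − 0.035013) / 0.31878 = 0.28377 / 0.31878 ≈ 0.8902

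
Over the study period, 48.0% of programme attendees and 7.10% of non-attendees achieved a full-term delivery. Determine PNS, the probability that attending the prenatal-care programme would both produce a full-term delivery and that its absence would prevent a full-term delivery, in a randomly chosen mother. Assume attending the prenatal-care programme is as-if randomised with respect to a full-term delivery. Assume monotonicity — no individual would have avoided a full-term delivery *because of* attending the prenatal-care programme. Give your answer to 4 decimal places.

PNS ≈ 0.4090

p₁ = 0.48, p₀ = 0.071.
Under exogeneity and monotonicity, PNS = p₁ − p₀.
PNS = 0.48 − 0.071 = 0.409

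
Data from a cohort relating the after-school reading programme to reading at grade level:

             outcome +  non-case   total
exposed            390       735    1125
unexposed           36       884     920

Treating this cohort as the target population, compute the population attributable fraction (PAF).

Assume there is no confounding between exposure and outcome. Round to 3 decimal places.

PAF ≈ 0.812

p₁ = P(outcome | exposed) = 390/1125 = 0.34667
p₀ = P(outcome | unexposed) = 36/920 = 0.03913
Exposure prevalence π = 1125/2045 = 0.55012; overall risk P(Y=1) = 0.20831.
Under exogeneity, PAF = [P(Y=1) − p₀]/P(Y=1).
PAF = (0.20831 − 0.03913) / 0.20831 ≈ 0.8122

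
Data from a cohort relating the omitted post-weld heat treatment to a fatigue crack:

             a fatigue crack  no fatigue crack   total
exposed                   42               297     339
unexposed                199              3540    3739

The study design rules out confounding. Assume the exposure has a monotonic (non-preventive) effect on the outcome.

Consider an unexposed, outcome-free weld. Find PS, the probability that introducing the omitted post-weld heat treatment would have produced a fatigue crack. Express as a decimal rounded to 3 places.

PS ≈ 0.075

p₁ = P(outcome | exposed) = 42/339 = 0.12389
p₀ = P(outcome | unexposed) = 199/3739 = 0.053223
Under exogeneity and monotonicity, PS = (p₁ − p₀)/(1 − p₀).
PS = (0.12389 − 0.053223) / 0.94678 ≈ 0.0746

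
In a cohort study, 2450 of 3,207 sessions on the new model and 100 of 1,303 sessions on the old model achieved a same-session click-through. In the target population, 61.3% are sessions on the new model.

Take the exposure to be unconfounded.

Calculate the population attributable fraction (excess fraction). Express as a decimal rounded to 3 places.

PAF ≈ 0.846

p₁ = P(outcome | exposed) = 2450/3207 = 0.76395
p₀ = P(outcome | unexposed) = 100/1303 = 0.076746
Overall risk P(Y=1) = π·p₁ + (1−π)·p₀ = 0.613×0.76395 + 0.387×0.076746 = 0.498.
Under exogeneity, PAF = [P(Y=1) − p₀] / P(Y=1).
PAF = (0.498 − 0.076746) / 0.498 ≈ 0.8459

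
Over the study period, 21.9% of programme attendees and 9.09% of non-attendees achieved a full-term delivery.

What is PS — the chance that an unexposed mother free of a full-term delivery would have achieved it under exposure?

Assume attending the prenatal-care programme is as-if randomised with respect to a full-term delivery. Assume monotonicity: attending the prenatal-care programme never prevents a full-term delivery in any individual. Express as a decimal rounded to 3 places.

p₁ = 0.219, p₀ = 0.0909.
Under exogeneity and monotonicity, PS = (p₁ − p₀) / (1 − p₀).
PS = (0.219 − 0.0909) / (1 − 0.0909) = 0.1281 / 0.9091 ≈ 0.1409

PS ≈ 0.141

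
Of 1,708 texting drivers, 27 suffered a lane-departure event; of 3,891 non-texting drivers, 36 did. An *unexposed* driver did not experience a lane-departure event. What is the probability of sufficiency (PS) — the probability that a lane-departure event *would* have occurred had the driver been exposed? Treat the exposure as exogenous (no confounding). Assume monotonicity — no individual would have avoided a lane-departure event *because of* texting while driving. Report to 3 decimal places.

p₁ = P(outcome | exposed) = 27/1708 = 0.015808
p₀ = P(outcome | unexposed) = 36/3891 = 0.0092521
Under exogeneity and monotonicity, PS = (p₁ − p₀) / (1 − p₀).
PS = (0.015808 − 0.0092521) / (1 − 0.0092521) = 0.0065558 / 0.99075 ≈ 0.0066

PS ≈ 0.007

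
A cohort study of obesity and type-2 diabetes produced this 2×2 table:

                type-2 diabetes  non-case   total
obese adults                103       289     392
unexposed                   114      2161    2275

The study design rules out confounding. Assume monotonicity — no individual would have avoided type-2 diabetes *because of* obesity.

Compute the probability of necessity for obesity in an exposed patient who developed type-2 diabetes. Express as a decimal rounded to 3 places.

PN ≈ 0.809

p₁ = P(outcome | exposed) = 103/392 = 0.26276
p₀ = P(outcome | unexposed) = 114/2275 = 0.05011
Under exogeneity and monotonicity, PN = (p₁ − p₀)/p₁.
PN = (0.26276 − 0.05011) / 0.26276 ≈ 0.8093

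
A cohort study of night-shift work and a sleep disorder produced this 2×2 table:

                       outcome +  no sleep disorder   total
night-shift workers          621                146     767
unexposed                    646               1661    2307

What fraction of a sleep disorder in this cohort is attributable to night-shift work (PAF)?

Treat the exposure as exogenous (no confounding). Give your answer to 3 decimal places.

PAF ≈ 0.321

p₁ = P(outcome | exposed) = 621/767 = 0.80965
p₀ = P(outcome | unexposed) = 646/2307 = 0.28002
Exposure prevalence π = 767/3074 = 0.24951; overall risk P(Y=1) = 0.41217.
Under exogeneity, PAF = [P(Y=1) − p₀]/P(Y=1).
PAF = (0.41217 − 0.28002) / 0.41217 ≈ 0.3206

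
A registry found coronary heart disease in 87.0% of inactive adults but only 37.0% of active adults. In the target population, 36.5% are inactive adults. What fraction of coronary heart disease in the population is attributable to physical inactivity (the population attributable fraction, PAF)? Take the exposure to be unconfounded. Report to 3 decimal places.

PAF ≈ 0.330

p₁ = 0.87, p₀ = 0.37.
Overall risk P(Y=1) = π·p₁ + (1−π)·p₀ = 0.365×0.87 + 0.635×0.37 = 0.5525.
Under exogeneity, PAF = [P(Y=1) − p₀] / P(Y=1).
PAF = (0.5525 − 0.37) / 0.5525 ≈ 0.3303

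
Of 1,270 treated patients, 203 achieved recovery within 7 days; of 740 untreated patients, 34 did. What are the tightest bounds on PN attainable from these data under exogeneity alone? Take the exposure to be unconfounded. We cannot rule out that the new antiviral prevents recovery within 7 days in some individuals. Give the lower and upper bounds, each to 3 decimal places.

0.713 ≤ PN ≤ 1.000

p₁ = P(outcome | exposed) = 203/1270 = 0.15984
p₀ = P(outcome | unexposed) = 34/740 = 0.045946
Under exogeneity alone the bounds on PN are max{0,(p₁−p₀)/p₁} ≤ PN ≤ min{1,(1−p₀)/p₁}.
  lower = (p₁ − p₀)/p₁ = 0.1139 / 0.15984 ≈ 0.7126
  upper = min{1, (1 − p₀)/p₁} = 0.95405 / 0.15984 ≈ 5.9687 → capped at 1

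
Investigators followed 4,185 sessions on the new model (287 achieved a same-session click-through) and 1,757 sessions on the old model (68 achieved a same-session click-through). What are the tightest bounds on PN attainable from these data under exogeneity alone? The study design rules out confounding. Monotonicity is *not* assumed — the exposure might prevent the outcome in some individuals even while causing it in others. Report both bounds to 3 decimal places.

p₁ = P(outcome | exposed) = 287/4185 = 0.068578
p₀ = P(outcome | unexposed) = 68/1757 = 0.038702
Under exogeneity alone the bounds on PN are max{0,(p₁−p₀)/p₁} ≤ PN ≤ min{1,(1−p₀)/p₁}.
  lower = (p₁ − p₀)/p₁ = 0.029876 / 0.068578 ≈ 0.4356
  upper = min{1, (1 − p₀)/p₁} = 0.9613 / 0.068578 ≈ 14.0175 → capped at 1

0.436 ≤ PN ≤ 1.000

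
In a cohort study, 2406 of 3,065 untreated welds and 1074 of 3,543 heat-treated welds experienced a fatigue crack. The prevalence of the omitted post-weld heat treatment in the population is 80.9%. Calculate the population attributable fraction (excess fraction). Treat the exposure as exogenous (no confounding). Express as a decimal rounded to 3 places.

PAF ≈ 0.563

p₁ = P(outcome | exposed) = 2406/3065 = 0.78499
p₀ = P(outcome | unexposed) = 1074/3543 = 0.30313
Overall risk P(Y=1) = π·p₁ + (1−π)·p₀ = 0.809×0.78499 + 0.191×0.30313 = 0.69296.
Under exogeneity, PAF = [P(Y=1) − p₀] / P(Y=1).
PAF = (0.69296 − 0.30313) / 0.69296 ≈ 0.5626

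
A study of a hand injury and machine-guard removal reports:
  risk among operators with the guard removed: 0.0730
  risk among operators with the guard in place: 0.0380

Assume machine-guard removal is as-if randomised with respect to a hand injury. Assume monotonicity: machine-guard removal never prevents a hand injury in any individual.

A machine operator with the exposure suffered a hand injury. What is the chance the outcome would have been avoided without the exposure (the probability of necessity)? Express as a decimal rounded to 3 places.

PN ≈ 0.479

Let p₁ = 0.073, p₀ = 0.038.
Under exogeneity and monotonicity, PN = (p₁ − p₀) / p₁.
PN = (0.073 − 0.038) / 0.073 = 0.035 / 0.073 ≈ 0.4795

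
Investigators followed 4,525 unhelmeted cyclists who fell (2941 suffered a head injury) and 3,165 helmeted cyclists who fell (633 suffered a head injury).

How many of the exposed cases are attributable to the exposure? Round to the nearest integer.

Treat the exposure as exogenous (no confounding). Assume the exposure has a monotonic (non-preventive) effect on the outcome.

p₁ = P(outcome | exposed) = 2941/4525 = 0.64994
p₀ = P(outcome | unexposed) = 633/3165 = 0.2
PN = (p₁ − p₀)/p₁ = (0.64994 − 0.2) / 0.64994 ≈ 0.69228.
Attributable cases ≈ PN × (exposed cases) = 0.69228 × 2941 ≈ 2036.00.

about 2036 cases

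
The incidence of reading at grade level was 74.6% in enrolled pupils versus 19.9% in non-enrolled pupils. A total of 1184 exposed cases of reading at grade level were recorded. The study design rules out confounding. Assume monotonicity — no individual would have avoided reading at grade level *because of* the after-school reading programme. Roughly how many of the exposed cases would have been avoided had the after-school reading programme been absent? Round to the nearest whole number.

about 868 cases

p₁ = 0.746, p₀ = 0.199.
PN = (p₁ − p₀)/p₁ = (0.746 − 0.199) / 0.746 ≈ 0.73324.
Attributable cases ≈ PN × (exposed cases) = 0.73324 × 1184 ≈ 868.16.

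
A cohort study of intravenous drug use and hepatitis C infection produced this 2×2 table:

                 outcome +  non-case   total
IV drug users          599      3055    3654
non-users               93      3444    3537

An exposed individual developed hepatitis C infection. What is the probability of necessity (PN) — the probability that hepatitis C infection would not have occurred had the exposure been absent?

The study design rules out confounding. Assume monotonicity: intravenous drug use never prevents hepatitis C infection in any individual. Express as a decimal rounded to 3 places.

PN ≈ 0.840

p₁ = P(outcome | exposed) = 599/3654 = 0.16393
p₀ = P(outcome | unexposed) = 93/3537 = 0.026293
Under exogeneity and monotonicity, PN = (p₁ − p₀)/p₁.
PN = (0.16393 − 0.026293) / 0.16393 ≈ 0.8396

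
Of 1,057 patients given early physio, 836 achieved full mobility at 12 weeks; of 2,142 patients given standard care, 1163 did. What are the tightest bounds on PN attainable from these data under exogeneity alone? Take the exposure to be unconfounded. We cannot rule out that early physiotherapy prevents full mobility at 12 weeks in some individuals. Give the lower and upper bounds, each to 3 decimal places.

0.314 ≤ PN ≤ 0.578

p₁ = P(outcome | exposed) = 836/1057 = 0.79092
p₀ = P(outcome | unexposed) = 1163/2142 = 0.54295
Under exogeneity alone the bounds on PN are max{0,(p₁−p₀)/p₁} ≤ PN ≤ min{1,(1−p₀)/p₁}.
  lower = (p₁ − p₀)/p₁ = 0.24797 / 0.79092 ≈ 0.3135
  upper = min{1, (1 − p₀)/p₁} = 0.45705 / 0.79092 ≈ 0.5779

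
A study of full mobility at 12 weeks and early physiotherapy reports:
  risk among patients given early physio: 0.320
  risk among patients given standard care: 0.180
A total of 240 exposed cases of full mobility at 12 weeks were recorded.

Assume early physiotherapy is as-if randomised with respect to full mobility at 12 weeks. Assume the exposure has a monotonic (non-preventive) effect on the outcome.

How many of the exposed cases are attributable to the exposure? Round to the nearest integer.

about 105 cases

Let p₁ = 0.32, p₀ = 0.18.
PN = (p₁ − p₀)/p₁ = (0.32 − 0.18) / 0.32 ≈ 0.43750.
Attributable cases ≈ PN × (exposed cases) = 0.43750 × 240 ≈ 105.00.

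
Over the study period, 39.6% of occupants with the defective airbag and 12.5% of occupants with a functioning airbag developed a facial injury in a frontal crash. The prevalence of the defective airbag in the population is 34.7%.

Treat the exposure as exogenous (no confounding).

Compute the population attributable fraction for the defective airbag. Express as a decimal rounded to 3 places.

PAF ≈ 0.429

p₁ = 0.396, p₀ = 0.125.
Overall risk P(Y=1) = π·p₁ + (1−π)·p₀ = 0.347×0.396 + 0.653×0.125 = 0.21904.
Under exogeneity, PAF = [P(Y=1) − p₀] / P(Y=1).
PAF = (0.21904 − 0.125) / 0.21904 ≈ 0.4293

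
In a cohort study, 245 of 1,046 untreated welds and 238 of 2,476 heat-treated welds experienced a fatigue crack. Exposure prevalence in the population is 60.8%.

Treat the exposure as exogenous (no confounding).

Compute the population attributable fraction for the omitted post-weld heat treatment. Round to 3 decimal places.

p₁ = P(outcome | exposed) = 245/1046 = 0.23423
p₀ = P(outcome | unexposed) = 238/2476 = 0.096123
Overall risk P(Y=1) = π·p₁ + (1−π)·p₀ = 0.608×0.23423 + 0.392×0.096123 = 0.18009.
Under exogeneity, PAF = [P(Y=1) − p₀] / P(Y=1).
PAF = (0.18009 − 0.096123) / 0.18009 ≈ 0.4662

PAF ≈ 0.466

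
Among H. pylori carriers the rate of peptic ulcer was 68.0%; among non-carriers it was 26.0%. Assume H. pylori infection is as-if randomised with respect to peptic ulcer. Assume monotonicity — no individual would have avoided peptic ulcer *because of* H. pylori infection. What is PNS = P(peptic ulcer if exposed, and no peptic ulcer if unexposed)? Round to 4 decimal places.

PNS ≈ 0.4200

p₁ = 0.68, p₀ = 0.26.
Under exogeneity and monotonicity, PNS = p₁ − p₀.
PNS = 0.68 − 0.26 = 0.42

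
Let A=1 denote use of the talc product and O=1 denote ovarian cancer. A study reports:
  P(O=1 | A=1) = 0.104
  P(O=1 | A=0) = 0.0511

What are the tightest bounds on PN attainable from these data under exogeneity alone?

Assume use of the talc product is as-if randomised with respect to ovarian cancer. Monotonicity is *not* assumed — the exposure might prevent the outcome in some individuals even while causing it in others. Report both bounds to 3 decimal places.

0.509 ≤ PN ≤ 1.000

Let p₁ = 0.104, p₀ = 0.0511.
Under exogeneity alone the bounds on PN are max{0,(p₁−p₀)/p₁} ≤ PN ≤ min{1,(1−p₀)/p₁}.
  lower = (p₁ − p₀)/p₁ = 0.0529 / 0.104 ≈ 0.5087
  upper = min{1, (1 − p₀)/p₁} = 0.9489 / 0.104 ≈ 9.1240 → capped at 1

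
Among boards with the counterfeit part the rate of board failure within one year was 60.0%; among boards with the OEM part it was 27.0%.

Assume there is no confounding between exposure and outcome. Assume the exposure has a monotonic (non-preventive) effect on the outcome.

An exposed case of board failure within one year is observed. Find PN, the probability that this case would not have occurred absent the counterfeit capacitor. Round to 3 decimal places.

PN ≈ 0.550

p₁ = 0.6, p₀ = 0.27.
Under exogeneity and monotonicity, PN = (p₁ − p₀) / p₁.
PN = (0.6 − 0.27) / 0.6 = 0.33 / 0.6 ≈ 0.5500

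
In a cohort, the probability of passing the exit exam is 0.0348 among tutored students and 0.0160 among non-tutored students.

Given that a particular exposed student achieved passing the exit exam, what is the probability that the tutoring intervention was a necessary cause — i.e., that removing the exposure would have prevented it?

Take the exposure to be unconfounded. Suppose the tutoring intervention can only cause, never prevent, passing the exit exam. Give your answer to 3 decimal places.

Let p₁ = 0.0348, p₀ = 0.016.
Under exogeneity and monotonicity, PN = (p₁ − p₀) / p₁.
PN = (0.0348 − 0.016) / 0.0348 = 0.0188 / 0.0348 ≈ 0.5402

PN ≈ 0.540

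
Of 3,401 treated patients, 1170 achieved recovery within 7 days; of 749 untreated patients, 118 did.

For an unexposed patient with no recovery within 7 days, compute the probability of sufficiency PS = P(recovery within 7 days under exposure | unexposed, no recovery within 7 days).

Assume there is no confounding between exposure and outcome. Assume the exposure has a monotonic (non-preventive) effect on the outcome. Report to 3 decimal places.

PS ≈ 0.221

p₁ = P(outcome | exposed) = 1170/3401 = 0.34402
p₀ = P(outcome | unexposed) = 118/749 = 0.15754
Under exogeneity and monotonicity, PS = (p₁ − p₀) / (1 − p₀).
PS = (0.34402 − 0.15754) / (1 − 0.15754) = 0.18647 / 0.84246 ≈ 0.2213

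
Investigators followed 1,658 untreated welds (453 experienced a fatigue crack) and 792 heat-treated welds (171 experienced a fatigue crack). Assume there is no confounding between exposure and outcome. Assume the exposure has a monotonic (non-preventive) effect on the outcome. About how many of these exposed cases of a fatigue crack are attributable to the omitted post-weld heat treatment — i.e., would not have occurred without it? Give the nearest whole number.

p₁ = P(outcome | exposed) = 453/1658 = 0.27322
p₀ = P(outcome | unexposed) = 171/792 = 0.21591
PN = (p₁ − p₀)/p₁ = (0.27322 − 0.21591) / 0.27322 ≈ 0.20976.
Attributable cases ≈ PN × (exposed cases) = 0.20976 × 453 ≈ 95.02.

about 95 cases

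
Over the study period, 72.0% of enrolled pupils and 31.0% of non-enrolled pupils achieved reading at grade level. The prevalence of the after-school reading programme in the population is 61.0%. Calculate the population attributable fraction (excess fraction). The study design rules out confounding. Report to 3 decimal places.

PAF ≈ 0.447

p₁ = 0.72, p₀ = 0.31.
Overall risk P(Y=1) = π·p₁ + (1−π)·p₀ = 0.61×0.72 + 0.39×0.31 = 0.5601.
Under exogeneity, PAF = [P(Y=1) − p₀] / P(Y=1).
PAF = (0.5601 − 0.31) / 0.5601 ≈ 0.4465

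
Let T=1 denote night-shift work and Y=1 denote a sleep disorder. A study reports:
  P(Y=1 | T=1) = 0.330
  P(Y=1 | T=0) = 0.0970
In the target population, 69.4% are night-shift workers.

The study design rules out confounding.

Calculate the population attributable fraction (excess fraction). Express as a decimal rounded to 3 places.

PAF ≈ 0.625

Let p₁ = 0.33, p₀ = 0.097.
Overall risk P(Y=1) = π·p₁ + (1−π)·p₀ = 0.694×0.33 + 0.306×0.097 = 0.2587.
Under exogeneity, PAF = [P(Y=1) − p₀] / P(Y=1).
PAF = (0.2587 − 0.097) / 0.2587 ≈ 0.6251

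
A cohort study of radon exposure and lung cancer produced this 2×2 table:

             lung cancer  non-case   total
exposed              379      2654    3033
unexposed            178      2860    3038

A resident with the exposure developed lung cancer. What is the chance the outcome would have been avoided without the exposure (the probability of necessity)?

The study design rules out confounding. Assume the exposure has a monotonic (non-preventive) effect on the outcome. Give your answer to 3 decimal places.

PN ≈ 0.531

p₁ = P(outcome | exposed) = 379/3033 = 0.12496
p₀ = P(outcome | unexposed) = 178/3038 = 0.058591
Under exogeneity and monotonicity, PN = (p₁ − p₀)/p₁.
PN = (0.12496 − 0.058591) / 0.12496 ≈ 0.5311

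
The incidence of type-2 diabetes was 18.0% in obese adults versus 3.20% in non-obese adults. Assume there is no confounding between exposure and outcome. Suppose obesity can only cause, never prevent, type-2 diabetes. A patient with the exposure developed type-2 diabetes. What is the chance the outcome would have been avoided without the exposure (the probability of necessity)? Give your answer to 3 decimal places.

PN ≈ 0.822

p₁ = 0.18, p₀ = 0.032.
Under exogeneity and monotonicity, PN = (p₁ − p₀) / p₁.
PN = (0.18 − 0.032) / 0.18 = 0.148 / 0.18 ≈ 0.8222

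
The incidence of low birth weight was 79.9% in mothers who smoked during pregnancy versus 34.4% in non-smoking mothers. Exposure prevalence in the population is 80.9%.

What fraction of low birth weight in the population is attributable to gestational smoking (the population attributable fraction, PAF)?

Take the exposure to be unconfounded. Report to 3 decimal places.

PAF ≈ 0.517

p₁ = 0.799, p₀ = 0.344.
Overall risk P(Y=1) = π·p₁ + (1−π)·p₀ = 0.809×0.799 + 0.191×0.344 = 0.7121.
Under exogeneity, PAF = [P(Y=1) − p₀] / P(Y=1).
PAF = (0.7121 − 0.344) / 0.7121 ≈ 0.5169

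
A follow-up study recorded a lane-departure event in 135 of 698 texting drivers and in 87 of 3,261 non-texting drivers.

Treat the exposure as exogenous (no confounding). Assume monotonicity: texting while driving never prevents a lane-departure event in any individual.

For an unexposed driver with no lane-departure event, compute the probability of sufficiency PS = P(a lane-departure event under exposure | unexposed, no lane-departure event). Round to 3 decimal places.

p₁ = P(outcome | exposed) = 135/698 = 0.19341
p₀ = P(outcome | unexposed) = 87/3261 = 0.026679
Under exogeneity and monotonicity, PS = (p₁ − p₀) / (1 − p₀).
PS = (0.19341 − 0.026679) / (1 − 0.026679) = 0.16673 / 0.97332 ≈ 0.1713

PS ≈ 0.171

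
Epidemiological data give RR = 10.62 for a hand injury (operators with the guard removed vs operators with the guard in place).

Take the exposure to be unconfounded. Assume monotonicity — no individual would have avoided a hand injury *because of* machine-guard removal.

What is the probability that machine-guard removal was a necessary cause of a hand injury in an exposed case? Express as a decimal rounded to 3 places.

Under exogeneity and monotonicity, PN = (RR − 1) / RR = 1 − 1/RR.
PN = (10.62 − 1) / 10.62 = 9.62 / 10.62 ≈ 0.9058

PN ≈ 0.906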